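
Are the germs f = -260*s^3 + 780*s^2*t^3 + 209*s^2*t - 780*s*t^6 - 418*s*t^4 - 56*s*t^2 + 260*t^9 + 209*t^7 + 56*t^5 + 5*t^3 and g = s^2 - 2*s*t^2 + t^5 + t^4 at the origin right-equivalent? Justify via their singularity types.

No.

The Hessian of f at 0 is [[0, 0], [0, 0]] with rank 0, so corank 2. A Groebner basis of the Jacobian ideal J(f) in C{s,t} is {t^3, s^2 - t^2, s*t - 2*t^2}; counting standard monomials gives mu = 4. Corank 2; j^3 = -(4*s - t)*(65*s^2 - 36*s*t + 5*t^2) splits into three distinct lines over C (the quadratic factor has nonzero discriminant), so D_4. The Hessian of g at 0 is [[2, 0], [0, 0]] with rank 1, so corank 1. A Groebner basis of the Jacobian ideal J(g) in C{s,t} is {s^2, -s + t^2}; counting standard monomials gives mu = 4. Corank 1: A-series; mu = 4 gives A_4. f is D_4 but g is A_4, hence not right-equivalent.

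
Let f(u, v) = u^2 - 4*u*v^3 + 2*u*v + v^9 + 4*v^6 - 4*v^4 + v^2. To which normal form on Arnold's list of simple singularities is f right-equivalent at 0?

The Hessian of f at 0 is [[2, 2], [2, 2]] with rank 1, so corank 1. A Groebner basis of the Jacobian ideal J(f) in C{u,v} is {u^2*v^2 + u^2 + 3*u*v/2 + v^2/2, u^3 + 3*u^2*v + 3*u*v^2 + u/2 + v/2, -u/2 + v^3 - v/2}; counting standard monomials gives mu = 8. Corank 1: A-series; mu = 8 gives A_8.

A_{8}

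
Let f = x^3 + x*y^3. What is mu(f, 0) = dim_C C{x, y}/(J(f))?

The Hessian of f at 0 is [[0, 0], [0, 0]] with rank 0, so corank 2. A Groebner basis of the Jacobian ideal J(f) in C{x,y} is {x^3, x*y^2, 3*x^2 + y^3}; counting standard monomials gives mu = 7. Corank 2; j^3 = x^3 is a perfect cube, so E-series; the 4-jet and mu = 7 give E_7.

7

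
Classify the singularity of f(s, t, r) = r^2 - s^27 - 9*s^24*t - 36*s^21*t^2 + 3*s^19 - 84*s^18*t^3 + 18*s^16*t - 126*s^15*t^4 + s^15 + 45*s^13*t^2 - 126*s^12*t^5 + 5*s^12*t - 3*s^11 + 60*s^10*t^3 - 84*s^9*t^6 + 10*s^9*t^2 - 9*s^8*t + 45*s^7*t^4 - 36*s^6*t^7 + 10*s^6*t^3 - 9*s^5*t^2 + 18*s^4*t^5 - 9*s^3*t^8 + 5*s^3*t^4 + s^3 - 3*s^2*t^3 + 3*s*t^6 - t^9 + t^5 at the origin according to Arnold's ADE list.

E_8

The Hessian of f at 0 is [[0, 0, 0], [0, 0, 0], [0, 0, 2]] with rank 1, so corank 2. A Groebner basis of the Jacobian ideal J(f) in C{s,t,r} is {-s^2/2 + s*t^3, t^4, s^3, s^2*t, r}; counting standard monomials gives mu = 8. Corank 2; j^3 = s^3 is a perfect cube, so E-series; the 5-jet and mu = 8 give E_8.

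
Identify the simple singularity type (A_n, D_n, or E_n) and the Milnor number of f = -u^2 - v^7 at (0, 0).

Type A_{6}, Milnor number mu = 6.

The Hessian of f at 0 is [[-2, 0], [0, 0]] with rank 1, so corank 1. A Groebner basis of the Jacobian ideal J(f) in C{u,v} is {v^6, u}; counting standard monomials gives mu = 6. Corank 1: A-series; mu = 6 gives A_6.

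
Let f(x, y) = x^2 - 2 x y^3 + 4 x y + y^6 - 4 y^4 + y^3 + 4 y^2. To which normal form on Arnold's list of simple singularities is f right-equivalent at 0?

A2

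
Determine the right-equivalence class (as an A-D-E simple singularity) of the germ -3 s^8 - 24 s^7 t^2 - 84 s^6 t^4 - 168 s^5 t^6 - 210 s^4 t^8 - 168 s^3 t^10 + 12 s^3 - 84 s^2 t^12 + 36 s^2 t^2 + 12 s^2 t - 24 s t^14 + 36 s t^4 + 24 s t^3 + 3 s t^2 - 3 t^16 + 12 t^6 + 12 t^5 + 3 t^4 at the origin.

D_9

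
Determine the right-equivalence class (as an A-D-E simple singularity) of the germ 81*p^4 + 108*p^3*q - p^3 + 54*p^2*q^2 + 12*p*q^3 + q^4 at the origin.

The Hessian of f at 0 is [[0, 0], [0, 0]] with rank 0, so corank 2. A Groebner basis of the Jacobian ideal J(f) in C{p,q} is {q^4, p*q^2 + q^3/9, p^2}; counting standard monomials gives mu = 6. Corank 2; j^3 = -p^3 is a perfect cube, so E-series; the 4-jet and mu = 6 give E_6.

E_{6}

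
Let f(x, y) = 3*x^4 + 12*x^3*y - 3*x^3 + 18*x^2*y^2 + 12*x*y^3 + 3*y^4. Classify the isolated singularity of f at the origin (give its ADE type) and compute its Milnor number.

The Hessian of f at 0 is [[0, 0], [0, 0]] with rank 0, so corank 2. A Groebner basis of the Jacobian ideal J(f) in C{x,y} is {y^4, x*y^2 + y^3/3, x^2}; counting standard monomials gives mu = 6. Corank 2; j^3 = -3*x^3 is a perfect cube, so E-series; the 4-jet and mu = 6 give E_6.

Type E_{6}, Milnor number mu = 6.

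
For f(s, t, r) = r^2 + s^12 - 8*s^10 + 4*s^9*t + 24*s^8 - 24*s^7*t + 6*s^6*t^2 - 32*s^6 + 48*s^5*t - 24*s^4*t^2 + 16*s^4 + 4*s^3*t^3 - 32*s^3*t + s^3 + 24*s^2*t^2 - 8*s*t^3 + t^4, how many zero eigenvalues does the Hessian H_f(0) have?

Hessian at 0 has rank 1.

2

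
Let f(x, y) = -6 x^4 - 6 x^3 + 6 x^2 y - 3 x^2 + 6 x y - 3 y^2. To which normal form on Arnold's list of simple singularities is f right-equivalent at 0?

A_{3}

The Hessian of f at 0 has rank 1. Corank 1: A-series; mu = 3 gives A_3.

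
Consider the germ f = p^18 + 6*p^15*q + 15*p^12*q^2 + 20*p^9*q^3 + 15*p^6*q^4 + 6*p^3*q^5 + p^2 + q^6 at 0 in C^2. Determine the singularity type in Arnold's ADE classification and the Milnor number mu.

Type A5, Milnor number mu = 5.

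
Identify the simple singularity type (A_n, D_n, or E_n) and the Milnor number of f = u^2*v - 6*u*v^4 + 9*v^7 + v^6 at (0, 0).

Type D_{7}, Milnor number mu = 7.

The Hessian of f at 0 has rank 0. Corank 2; j^3 = u^2*v has shape L^2 M (L != M), so D-series; mu = 7 gives D_7.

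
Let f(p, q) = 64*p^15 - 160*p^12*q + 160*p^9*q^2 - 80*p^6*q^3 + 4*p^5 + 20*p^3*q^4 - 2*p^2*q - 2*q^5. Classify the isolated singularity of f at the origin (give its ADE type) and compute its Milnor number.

The Hessian of f at 0 has rank 0. Corank 2; j^3 = -2*p^2*q has shape L^2 M (L != M), so D-series; mu = 6 gives D_6.

Type D_{6}, Milnor number mu = 6.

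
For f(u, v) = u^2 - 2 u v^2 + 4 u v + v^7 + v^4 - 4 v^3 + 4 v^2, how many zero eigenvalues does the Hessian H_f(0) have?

1

The Hessian at 0 is [[2, 4], [4, 8]] of rank 1; hence corank 1.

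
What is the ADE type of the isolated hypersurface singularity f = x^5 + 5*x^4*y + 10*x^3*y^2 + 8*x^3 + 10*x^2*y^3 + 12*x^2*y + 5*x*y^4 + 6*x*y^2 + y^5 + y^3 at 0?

E_{8}

The Hessian of f at 0 is [[0, 0], [0, 0]] with rank 0, so corank 2. A Groebner basis of the Jacobian ideal J(f) in C{x,y} is {y^5, x*y^3 + 5*y^4/8, x^2 + x*y + y^2/4}; counting standard monomials gives mu = 8. Corank 2; j^3 = (2*x + y)^3 is a perfect cube, so E-series; the 5-jet and mu = 8 give E_8.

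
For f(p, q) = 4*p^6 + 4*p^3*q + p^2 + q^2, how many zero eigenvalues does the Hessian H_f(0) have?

0

Hessian at 0 has rank 2.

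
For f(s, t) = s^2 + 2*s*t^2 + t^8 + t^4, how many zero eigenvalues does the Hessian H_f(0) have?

1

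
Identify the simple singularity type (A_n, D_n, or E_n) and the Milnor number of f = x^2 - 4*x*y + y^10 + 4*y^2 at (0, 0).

The Hessian of f at 0 is [[2, -4], [-4, 8]] with rank 1, so corank 1. A Groebner basis of the Jacobian ideal J(f) in C{x,y} is {y^9, x - 2*y}; counting standard monomials gives mu = 9. Corank 1: A-series; mu = 9 gives A_9.

Type A9, Milnor number mu = 9.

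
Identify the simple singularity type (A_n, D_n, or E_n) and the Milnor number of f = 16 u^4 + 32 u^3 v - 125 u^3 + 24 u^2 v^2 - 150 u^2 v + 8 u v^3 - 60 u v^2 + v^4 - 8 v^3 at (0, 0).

Type E6, Milnor number mu = 6.

The Hessian of f at 0 has rank 0. Corank 2; j^3 = -(5*u + 2*v)^3 is a perfect cube, so E-series; the 4-jet and mu = 6 give E_6.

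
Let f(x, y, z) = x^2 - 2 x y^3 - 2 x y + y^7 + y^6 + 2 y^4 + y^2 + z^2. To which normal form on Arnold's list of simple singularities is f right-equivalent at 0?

A_6

The Hessian of f at 0 has rank 2. Corank 1: A-series; mu = 6 gives A_6.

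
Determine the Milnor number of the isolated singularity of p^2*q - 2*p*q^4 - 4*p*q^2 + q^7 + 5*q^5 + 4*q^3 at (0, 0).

6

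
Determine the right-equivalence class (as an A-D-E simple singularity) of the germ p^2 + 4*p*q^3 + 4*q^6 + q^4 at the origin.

A_{3}

The Hessian of f at 0 has rank 1. Corank 1: A-series; mu = 3 gives A_3.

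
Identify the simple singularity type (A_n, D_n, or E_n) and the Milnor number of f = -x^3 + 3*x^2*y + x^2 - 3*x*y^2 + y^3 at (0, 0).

Type A_2, Milnor number mu = 2.

The Hessian of f at 0 is [[2, 0], [0, 0]] with rank 1, so corank 1. A Groebner basis of the Jacobian ideal J(f) in C{x,y} is {y^2, x}; counting standard monomials gives mu = 2. Corank 1: A-series; mu = 2 gives A_2.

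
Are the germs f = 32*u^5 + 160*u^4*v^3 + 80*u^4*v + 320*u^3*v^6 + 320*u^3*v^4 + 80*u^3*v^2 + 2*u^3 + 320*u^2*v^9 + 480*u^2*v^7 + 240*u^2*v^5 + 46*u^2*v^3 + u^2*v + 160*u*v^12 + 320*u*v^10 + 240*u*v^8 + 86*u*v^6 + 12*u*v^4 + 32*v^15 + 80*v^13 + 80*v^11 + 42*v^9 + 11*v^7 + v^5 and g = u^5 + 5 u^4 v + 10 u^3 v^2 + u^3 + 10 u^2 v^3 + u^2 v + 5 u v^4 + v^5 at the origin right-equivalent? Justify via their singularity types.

Yes.

The Hessian of f at 0 has rank 0. Corank 2; j^3 = u^2*(2*u + v) has shape L^2 M (L != M), so D-series; mu = 6 gives D_6. The Hessian of g at 0 has rank 0. Corank 2; j^3 = u^2*(u + v) has shape L^2 M (L != M), so D-series; mu = 6 gives D_6. Both have type D_6, hence right-equivalent.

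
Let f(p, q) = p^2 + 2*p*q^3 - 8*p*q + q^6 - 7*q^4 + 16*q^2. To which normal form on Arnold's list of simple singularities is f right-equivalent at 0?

A_3

The Hessian of f at 0 has rank 1. Corank 1: A-series; mu = 3 gives A_3.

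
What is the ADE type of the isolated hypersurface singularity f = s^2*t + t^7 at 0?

The Hessian of f at 0 is [[0, 0], [0, 0]] with rank 0, so corank 2. A Groebner basis of the Jacobian ideal J(f) in C{s,t} is {s^2/7 + t^6, s^3, s*t}; counting standard monomials gives mu = 8. Corank 2; j^3 = s^2*t has shape L^2 M (L != M), so D-series; mu = 8 gives D_8.

D8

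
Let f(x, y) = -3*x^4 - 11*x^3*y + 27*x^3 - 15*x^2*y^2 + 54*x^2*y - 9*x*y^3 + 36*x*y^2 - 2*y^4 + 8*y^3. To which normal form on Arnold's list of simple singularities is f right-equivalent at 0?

E7

The Hessian of f at 0 has rank 0. Corank 2; j^3 = (3*x + 2*y)^3 is a perfect cube, so E-series; the 4-jet and mu = 7 give E_7.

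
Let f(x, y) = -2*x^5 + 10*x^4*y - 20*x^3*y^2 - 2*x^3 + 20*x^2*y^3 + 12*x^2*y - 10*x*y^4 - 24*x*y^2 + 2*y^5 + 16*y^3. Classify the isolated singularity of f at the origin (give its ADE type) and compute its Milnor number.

The Hessian of f at 0 is [[0, 0], [0, 0]] with rank 0, so corank 2. A Groebner basis of the Jacobian ideal J(f) in C{x,y} is {y^5, x*y^3 - 7*y^4/4, x^2 - 4*x*y + 4*y^2}; counting standard monomials gives mu = 8. Corank 2; j^3 = -2*(x - 2*y)^3 is a perfect cube, so E-series; the 5-jet and mu = 8 give E_8.

Type E_8, Milnor number mu = 8.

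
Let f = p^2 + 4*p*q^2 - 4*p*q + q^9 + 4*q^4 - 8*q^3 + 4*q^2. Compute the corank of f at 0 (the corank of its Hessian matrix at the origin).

1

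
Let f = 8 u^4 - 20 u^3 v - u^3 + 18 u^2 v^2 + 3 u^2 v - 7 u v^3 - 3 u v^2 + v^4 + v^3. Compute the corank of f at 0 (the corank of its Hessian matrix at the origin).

2

Hessian at 0 has rank 0.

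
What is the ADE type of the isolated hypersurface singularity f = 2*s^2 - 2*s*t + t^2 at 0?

A1

The Hessian of f at 0 is [[4, -2], [-2, 2]] with rank 2, so corank 0. A Groebner basis of the Jacobian ideal J(f) in C{s,t} is {s, t}; counting standard monomials gives mu = 1. Corank 0: nondegenerate Morse point, so A_1.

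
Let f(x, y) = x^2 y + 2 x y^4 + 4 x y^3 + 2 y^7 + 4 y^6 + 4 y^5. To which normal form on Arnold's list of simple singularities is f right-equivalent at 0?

The Hessian of f at 0 has rank 0. Corank 2; j^3 = x^2*y has shape L^2 M (L != M), so D-series; mu = 8 gives D_8.

D8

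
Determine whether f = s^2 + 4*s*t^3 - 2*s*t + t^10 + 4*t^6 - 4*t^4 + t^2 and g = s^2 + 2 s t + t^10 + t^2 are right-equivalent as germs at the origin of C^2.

The Hessian of f at 0 is [[2, -2], [-2, 2]] with rank 1, so corank 1. A Groebner basis of the Jacobian ideal J(f) in C{s,t} is {s^3 - 3*s^2*t + 3*s*t^2 + s/2 - t/2, s/2 + t^3 - t/2}; counting standard monomials gives mu = 9. Corank 1: A-series; mu = 9 gives A_9. The Hessian of g at 0 is [[2, 2], [2, 2]] with rank 1, so corank 1. A Groebner basis of the Jacobian ideal J(g) in C{s,t} is {t^9, s + t}; counting standard monomials gives mu = 9. Corank 1: A-series; mu = 9 gives A_9. Both have type A_9, hence right-equivalent.

Yes.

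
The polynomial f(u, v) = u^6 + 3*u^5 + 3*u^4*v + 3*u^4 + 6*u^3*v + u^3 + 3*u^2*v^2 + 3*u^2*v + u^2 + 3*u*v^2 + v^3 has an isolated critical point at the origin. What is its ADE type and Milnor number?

Type A_{2}, Milnor number mu = 2.

The Hessian of f at 0 has rank 1. Corank 1: A-series; mu = 2 gives A_2.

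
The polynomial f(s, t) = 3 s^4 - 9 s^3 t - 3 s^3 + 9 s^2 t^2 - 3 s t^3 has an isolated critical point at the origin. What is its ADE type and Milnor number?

Type E7, Milnor number mu = 7.

The Hessian of f at 0 has rank 0. Corank 2; j^3 = -3*s^3 is a perfect cube, so E-series; the 4-jet and mu = 7 give E_7.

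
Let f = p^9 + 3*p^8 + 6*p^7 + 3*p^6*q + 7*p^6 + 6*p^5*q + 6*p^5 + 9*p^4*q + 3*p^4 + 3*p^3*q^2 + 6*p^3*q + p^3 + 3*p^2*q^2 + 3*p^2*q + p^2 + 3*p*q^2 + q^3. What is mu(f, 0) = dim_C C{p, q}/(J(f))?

2

The Hessian of f at 0 has rank 1. Corank 1: A-series; mu = 2 gives A_2.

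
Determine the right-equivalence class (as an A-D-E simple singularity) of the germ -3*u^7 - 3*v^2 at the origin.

A_6

The Hessian of f at 0 is [[0, 0], [0, -6]] with rank 1, so corank 1. A Groebner basis of the Jacobian ideal J(f) in C{u,v} is {u^6, v}; counting standard monomials gives mu = 6. Corank 1: A-series; mu = 6 gives A_6.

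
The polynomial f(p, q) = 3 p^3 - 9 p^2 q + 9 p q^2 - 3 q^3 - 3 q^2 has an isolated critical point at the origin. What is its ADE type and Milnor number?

Type A_2, Milnor number mu = 2.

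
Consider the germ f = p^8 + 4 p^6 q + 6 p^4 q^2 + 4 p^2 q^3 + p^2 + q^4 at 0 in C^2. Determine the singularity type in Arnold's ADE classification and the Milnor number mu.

The Hessian of f at 0 has rank 1. Corank 1: A-series; mu = 3 gives A_3.

Type A_{3}, Milnor number mu = 3.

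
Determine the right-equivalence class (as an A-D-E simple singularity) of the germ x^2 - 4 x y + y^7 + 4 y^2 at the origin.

The Hessian of f at 0 has rank 1. Corank 1: A-series; mu = 6 gives A_6.

A6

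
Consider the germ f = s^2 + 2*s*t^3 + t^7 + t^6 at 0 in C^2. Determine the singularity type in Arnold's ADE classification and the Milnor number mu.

Type A_{6}, Milnor number mu = 6.

The Hessian of f at 0 has rank 1. Corank 1: A-series; mu = 6 gives A_6.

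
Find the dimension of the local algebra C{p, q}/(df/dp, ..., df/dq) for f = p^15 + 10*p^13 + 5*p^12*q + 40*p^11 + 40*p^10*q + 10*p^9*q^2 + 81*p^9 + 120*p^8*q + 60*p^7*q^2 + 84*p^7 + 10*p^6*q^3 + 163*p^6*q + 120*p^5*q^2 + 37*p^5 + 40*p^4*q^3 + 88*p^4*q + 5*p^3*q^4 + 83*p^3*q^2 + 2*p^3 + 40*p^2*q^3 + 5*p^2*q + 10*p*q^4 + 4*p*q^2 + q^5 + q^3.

The Hessian of f at 0 has rank 0. Corank 2; j^3 = (p + q)^2*(2*p + q) has shape L^2 M (L != M), so D-series; mu = 6 gives D_6.

6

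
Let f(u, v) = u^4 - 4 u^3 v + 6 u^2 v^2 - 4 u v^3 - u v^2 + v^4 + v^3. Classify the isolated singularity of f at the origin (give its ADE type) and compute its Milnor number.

The Hessian of f at 0 is [[0, 0], [0, 0]] with rank 0, so corank 2. A Groebner basis of the Jacobian ideal J(f) in C{u,v} is {u^3 - v^2/4, v^3, u*v - v^2}; counting standard monomials gives mu = 5. Corank 2; j^3 = -v^2*(u - v) has shape L^2 M (L != M), so D-series; mu = 5 gives D_5.

Type D_5, Milnor number mu = 5.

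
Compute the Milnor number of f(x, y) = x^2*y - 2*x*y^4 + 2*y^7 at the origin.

The Hessian of f at 0 has rank 0. Corank 2; j^3 = x^2*y has shape L^2 M (L != M), so D-series; mu = 8 gives D_8.

8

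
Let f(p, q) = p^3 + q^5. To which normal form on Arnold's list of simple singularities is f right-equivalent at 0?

The Hessian of f at 0 has rank 0. Corank 2; j^3 = p^3 is a perfect cube, so E-series; the 5-jet and mu = 8 give E_8.

E8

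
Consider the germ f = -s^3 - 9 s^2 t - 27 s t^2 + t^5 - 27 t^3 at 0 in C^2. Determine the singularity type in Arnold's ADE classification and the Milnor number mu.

The Hessian of f at 0 has rank 0. Corank 2; j^3 = -(s + 3*t)^3 is a perfect cube, so E-series; the 5-jet and mu = 8 give E_8.

Type E8, Milnor number mu = 8.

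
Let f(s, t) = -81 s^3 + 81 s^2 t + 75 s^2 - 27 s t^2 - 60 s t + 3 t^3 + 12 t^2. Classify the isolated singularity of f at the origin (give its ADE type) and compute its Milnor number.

Type A_2, Milnor number mu = 2.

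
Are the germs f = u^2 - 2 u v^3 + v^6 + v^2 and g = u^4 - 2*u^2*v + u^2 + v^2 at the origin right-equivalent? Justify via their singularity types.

The Hessian of f at 0 has rank 2. Corank 0: nondegenerate Morse point, so A_1. The Hessian of g at 0 has rank 2. Corank 0: nondegenerate Morse point, so A_1. Both have type A_1, hence right-equivalent.

Yes.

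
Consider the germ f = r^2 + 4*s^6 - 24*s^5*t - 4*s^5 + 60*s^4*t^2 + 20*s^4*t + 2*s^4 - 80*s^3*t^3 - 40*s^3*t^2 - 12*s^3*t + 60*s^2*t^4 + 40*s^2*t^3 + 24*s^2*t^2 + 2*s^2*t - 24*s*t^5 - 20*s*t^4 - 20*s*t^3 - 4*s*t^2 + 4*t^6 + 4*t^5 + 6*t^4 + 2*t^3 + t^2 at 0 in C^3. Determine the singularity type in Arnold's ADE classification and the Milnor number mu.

Type A_{3}, Milnor number mu = 3.

The Hessian of f at 0 is [[0, 0, 0], [0, 2, 0], [0, 0, 2]] with rank 2, so corank 1. A Groebner basis of the Jacobian ideal J(f) in C{s,t,r} is {s^2 + t, s*t, t^2, r}; counting standard monomials gives mu = 3. Corank 1: A-series; mu = 3 gives A_3.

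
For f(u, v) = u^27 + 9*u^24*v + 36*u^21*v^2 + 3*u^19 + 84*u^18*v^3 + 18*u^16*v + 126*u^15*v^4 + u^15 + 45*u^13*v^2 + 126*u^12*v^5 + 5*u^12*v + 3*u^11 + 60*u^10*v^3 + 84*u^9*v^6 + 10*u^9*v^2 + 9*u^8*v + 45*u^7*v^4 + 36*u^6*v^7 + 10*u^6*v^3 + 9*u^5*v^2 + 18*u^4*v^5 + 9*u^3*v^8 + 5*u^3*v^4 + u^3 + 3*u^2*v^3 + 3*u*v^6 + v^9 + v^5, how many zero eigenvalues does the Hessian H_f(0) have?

The Hessian at 0 is [[0, 0], [0, 0]] of rank 0; hence corank 2.

2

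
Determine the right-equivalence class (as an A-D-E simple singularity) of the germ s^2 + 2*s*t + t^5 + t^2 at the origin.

A4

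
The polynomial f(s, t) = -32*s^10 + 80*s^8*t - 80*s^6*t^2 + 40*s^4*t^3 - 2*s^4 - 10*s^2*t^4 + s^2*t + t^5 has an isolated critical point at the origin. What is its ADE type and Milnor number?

Type D_{6}, Milnor number mu = 6.

The Hessian of f at 0 has rank 0. Corank 2; j^3 = s^2*t has shape L^2 M (L != M), so D-series; mu = 6 gives D_6.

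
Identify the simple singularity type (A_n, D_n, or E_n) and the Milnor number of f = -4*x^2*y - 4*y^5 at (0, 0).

Type D6, Milnor number mu = 6.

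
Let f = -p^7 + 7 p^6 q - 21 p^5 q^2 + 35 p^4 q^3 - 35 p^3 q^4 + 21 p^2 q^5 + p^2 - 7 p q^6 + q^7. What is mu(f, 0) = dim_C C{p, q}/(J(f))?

6

The Hessian of f at 0 is [[2, 0], [0, 0]] with rank 1, so corank 1. A Groebner basis of the Jacobian ideal J(f) in C{p,q} is {q^6, p}; counting standard monomials gives mu = 6. Corank 1: A-series; mu = 6 gives A_6.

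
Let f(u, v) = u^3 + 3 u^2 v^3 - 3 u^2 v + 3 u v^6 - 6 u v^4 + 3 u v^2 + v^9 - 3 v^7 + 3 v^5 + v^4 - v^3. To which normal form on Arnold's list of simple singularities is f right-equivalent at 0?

The Hessian of f at 0 is [[0, 0], [0, 0]] with rank 0, so corank 2. A Groebner basis of the Jacobian ideal J(f) in C{u,v} is {v^3, u^2 - 2*u*v + v^2}; counting standard monomials gives mu = 6. Corank 2; j^3 = (u - v)^3 is a perfect cube, so E-series; the 4-jet and mu = 6 give E_6.

E_6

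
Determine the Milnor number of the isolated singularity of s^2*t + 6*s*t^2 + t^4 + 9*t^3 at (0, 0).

5

The Hessian of f at 0 has rank 0. Corank 2; j^3 = t*(s + 3*t)^2 has shape L^2 M (L != M), so D-series; mu = 5 gives D_5.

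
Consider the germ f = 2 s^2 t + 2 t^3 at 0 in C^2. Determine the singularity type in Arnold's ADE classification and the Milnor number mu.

The Hessian of f at 0 has rank 0. Corank 2; j^3 = 2*t*(s^2 + t^2) splits into three distinct lines over C (the quadratic factor has nonzero discriminant), so D_4.

Type D_4, Milnor number mu = 4.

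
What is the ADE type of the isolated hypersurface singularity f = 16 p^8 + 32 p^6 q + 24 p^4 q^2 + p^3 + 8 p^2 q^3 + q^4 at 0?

E_6

The Hessian of f at 0 has rank 0. Corank 2; j^3 = p^3 is a perfect cube, so E-series; the 4-jet and mu = 6 give E_6.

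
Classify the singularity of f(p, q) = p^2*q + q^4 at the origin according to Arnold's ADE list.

D_{5}

The Hessian of f at 0 has rank 0. Corank 2; j^3 = p^2*q has shape L^2 M (L != M), so D-series; mu = 5 gives D_5.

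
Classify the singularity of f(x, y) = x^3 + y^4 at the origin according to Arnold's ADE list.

E_{6}

The Hessian of f at 0 is [[0, 0], [0, 0]] with rank 0, so corank 2. A Groebner basis of the Jacobian ideal J(f) in C{x,y} is {y^3, x^2}; counting standard monomials gives mu = 6. Corank 2; j^3 = x^3 is a perfect cube, so E-series; the 4-jet and mu = 6 give E_6.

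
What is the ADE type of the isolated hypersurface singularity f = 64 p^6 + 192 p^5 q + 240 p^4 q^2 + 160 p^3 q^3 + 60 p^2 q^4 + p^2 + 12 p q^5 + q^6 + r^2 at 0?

A5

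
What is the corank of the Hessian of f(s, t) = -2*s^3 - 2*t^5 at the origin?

2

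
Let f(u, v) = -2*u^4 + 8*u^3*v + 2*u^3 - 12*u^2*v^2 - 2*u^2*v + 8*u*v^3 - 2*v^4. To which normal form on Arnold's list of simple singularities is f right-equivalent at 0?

D_5

The Hessian of f at 0 has rank 0. Corank 2; j^3 = 2*u^2*(u - v) has shape L^2 M (L != M), so D-series; mu = 5 gives D_5.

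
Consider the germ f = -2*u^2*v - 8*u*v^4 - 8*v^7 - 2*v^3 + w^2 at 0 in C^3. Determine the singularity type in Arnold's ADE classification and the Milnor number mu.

The Hessian of f at 0 has rank 1. Corank 2; j^3 = -2*v*(u^2 + v^2) splits into three distinct lines over C (the quadratic factor has nonzero discriminant), so D_4.

Type D4, Milnor number mu = 4.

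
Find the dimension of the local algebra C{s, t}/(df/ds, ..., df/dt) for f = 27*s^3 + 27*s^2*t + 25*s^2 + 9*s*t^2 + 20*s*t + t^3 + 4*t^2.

2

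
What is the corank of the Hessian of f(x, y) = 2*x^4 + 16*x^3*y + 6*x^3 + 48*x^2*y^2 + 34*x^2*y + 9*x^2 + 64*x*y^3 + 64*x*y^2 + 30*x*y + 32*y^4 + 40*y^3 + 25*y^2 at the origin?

1

The Hessian at 0 is [[18, 30], [30, 50]] of rank 1; hence corank 1.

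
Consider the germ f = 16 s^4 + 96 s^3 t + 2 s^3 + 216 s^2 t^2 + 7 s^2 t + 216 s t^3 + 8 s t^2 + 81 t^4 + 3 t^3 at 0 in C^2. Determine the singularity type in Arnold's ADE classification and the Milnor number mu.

Type D5, Milnor number mu = 5.

The Hessian of f at 0 is [[0, 0], [0, 0]] with rank 0, so corank 2. A Groebner basis of the Jacobian ideal J(f) in C{s,t} is {s*t^2 + s*t/8 + t^2/8, -s*t/8 + t^3 - t^2/8, s^2 + 5*s*t/2 + 3*t^2/2}; counting standard monomials gives mu = 5. Corank 2; j^3 = (s + t)^2*(2*s + 3*t) has shape L^2 M (L != M), so D-series; mu = 5 gives D_5.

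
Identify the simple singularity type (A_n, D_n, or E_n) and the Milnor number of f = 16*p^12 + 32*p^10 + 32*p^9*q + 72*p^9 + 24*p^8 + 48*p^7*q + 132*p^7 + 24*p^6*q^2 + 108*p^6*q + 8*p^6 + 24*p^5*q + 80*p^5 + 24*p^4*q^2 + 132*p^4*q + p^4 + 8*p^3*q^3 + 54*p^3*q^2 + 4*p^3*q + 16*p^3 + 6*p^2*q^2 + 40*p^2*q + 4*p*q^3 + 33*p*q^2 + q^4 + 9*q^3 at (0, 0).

Type D_{5}, Milnor number mu = 5.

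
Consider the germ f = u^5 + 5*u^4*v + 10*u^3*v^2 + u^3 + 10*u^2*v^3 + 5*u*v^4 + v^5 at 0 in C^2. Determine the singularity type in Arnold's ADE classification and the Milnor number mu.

Type E_8, Milnor number mu = 8.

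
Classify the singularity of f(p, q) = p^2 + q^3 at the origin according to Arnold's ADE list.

A_2

The Hessian of f at 0 has rank 1. Corank 1: A-series; mu = 2 gives A_2.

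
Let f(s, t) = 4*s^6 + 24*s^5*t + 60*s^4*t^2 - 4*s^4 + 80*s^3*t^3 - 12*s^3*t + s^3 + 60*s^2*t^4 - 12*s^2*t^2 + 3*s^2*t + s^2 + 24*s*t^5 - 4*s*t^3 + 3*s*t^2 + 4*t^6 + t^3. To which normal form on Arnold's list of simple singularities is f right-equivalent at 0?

A_2

The Hessian of f at 0 has rank 1. Corank 1: A-series; mu = 2 gives A_2.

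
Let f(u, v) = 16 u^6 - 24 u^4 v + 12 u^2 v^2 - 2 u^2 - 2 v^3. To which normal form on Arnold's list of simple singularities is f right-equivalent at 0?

A_2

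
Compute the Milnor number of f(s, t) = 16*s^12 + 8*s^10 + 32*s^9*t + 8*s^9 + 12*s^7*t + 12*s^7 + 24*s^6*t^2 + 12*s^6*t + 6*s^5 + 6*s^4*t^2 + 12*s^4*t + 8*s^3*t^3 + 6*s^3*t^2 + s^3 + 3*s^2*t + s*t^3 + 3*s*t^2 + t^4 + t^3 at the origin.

The Hessian of f at 0 has rank 0. Corank 2; j^3 = (s + t)^3 is a perfect cube, so E-series; the 4-jet and mu = 7 give E_7.

7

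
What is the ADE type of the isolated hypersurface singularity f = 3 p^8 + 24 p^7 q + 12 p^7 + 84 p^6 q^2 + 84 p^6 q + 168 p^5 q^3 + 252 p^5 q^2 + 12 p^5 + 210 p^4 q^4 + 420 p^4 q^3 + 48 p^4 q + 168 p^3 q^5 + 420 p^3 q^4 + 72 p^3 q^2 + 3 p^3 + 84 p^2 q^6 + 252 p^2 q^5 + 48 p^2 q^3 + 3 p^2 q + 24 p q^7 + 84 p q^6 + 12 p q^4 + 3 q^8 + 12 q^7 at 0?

D_{9}

The Hessian of f at 0 is [[0, 0], [0, 0]] with rank 0, so corank 2. A Groebner basis of the Jacobian ideal J(f) in C{p,q} is {p^2*q^2, p^2*q + p^2/2 + p*q^3, -4*p^2*q - 3*p^2/2 + p*q/2 + q^4, p^3}; counting standard monomials gives mu = 9. Corank 2; j^3 = 3*p^2*(p + q) has shape L^2 M (L != M), so D-series; mu = 9 gives D_9.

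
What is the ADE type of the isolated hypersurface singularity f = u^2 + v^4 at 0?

The Hessian of f at 0 is [[2, 0], [0, 0]] with rank 1, so corank 1. A Groebner basis of the Jacobian ideal J(f) in C{u,v} is {v^3, u}; counting standard monomials gives mu = 3. Corank 1: A-series; mu = 3 gives A_3.

A3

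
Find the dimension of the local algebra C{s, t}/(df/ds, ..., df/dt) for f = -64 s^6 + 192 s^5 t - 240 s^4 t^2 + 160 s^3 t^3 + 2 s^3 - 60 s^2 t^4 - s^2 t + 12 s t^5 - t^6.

The Hessian of f at 0 has rank 0. Corank 2; j^3 = s^2*(2*s - t) has shape L^2 M (L != M), so D-series; mu = 7 gives D_7.

7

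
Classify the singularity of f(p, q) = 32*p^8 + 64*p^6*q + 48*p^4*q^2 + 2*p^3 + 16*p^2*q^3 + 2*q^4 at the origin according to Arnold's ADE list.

The Hessian of f at 0 has rank 0. Corank 2; j^3 = 2*p^3 is a perfect cube, so E-series; the 4-jet and mu = 6 give E_6.

E_{6}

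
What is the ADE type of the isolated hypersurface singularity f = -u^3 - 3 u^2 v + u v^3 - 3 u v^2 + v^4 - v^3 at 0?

The Hessian of f at 0 has rank 0. Corank 2; j^3 = -(u + v)^3 is a perfect cube, so E-series; the 4-jet and mu = 7 give E_7.

E7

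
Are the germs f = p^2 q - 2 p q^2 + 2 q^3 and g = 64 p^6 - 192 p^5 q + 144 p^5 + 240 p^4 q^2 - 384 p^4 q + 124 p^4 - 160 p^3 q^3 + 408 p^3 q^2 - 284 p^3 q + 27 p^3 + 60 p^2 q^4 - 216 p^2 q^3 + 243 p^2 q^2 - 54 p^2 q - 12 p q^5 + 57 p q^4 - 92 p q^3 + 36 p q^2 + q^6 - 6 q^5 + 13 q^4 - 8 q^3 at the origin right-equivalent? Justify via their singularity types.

No.

The Hessian of f at 0 has rank 0. Corank 2; j^3 = q*(p^2 - 2*p*q + 2*q^2) splits into three distinct lines over C (the quadratic factor has nonzero discriminant), so D_4. The Hessian of g at 0 has rank 0. Corank 2; j^3 = (3*p - 2*q)^3 is a perfect cube, so E-series; the 4-jet and mu = 6 give E_6. f is D_4 but g is E_6, hence not right-equivalent.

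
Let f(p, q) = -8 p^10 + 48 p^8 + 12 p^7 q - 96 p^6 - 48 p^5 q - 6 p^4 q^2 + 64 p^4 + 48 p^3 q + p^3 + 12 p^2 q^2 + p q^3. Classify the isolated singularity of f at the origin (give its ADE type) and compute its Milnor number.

Type E_7, Milnor number mu = 7.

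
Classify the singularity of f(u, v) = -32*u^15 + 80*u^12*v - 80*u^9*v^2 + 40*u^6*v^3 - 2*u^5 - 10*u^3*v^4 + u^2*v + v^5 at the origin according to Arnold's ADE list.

D6

The Hessian of f at 0 has rank 0. Corank 2; j^3 = u^2*v has shape L^2 M (L != M), so D-series; mu = 6 gives D_6.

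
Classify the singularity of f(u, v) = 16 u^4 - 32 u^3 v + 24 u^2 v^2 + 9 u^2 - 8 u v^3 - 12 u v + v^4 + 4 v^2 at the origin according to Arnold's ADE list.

A_{3}

The Hessian of f at 0 is [[18, -12], [-12, 8]] with rank 1, so corank 1. A Groebner basis of the Jacobian ideal J(f) in C{u,v} is {v^3, u - 2*v/3}; counting standard monomials gives mu = 3. Corank 1: A-series; mu = 3 gives A_3.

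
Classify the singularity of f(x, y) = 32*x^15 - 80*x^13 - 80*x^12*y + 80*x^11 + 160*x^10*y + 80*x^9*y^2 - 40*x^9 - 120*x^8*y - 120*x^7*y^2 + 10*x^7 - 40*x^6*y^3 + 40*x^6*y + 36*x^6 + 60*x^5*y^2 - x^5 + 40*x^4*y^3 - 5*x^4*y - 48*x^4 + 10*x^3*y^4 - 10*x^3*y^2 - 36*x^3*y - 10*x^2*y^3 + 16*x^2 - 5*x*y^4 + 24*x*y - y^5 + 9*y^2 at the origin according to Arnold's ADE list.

A_4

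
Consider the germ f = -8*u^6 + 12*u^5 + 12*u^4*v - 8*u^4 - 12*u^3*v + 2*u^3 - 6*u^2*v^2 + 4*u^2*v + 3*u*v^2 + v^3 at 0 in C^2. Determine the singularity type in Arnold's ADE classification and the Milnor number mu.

Type D_4, Milnor number mu = 4.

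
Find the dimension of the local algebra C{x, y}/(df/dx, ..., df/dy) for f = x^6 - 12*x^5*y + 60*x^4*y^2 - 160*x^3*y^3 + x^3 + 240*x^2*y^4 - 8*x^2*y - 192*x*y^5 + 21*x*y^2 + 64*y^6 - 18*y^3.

7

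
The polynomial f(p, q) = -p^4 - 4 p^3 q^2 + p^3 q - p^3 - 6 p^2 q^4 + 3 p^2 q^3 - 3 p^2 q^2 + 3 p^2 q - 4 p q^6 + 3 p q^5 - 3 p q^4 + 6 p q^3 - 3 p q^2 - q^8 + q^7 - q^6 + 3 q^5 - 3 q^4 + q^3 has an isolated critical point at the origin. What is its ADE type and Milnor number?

The Hessian of f at 0 is [[0, 0], [0, 0]] with rank 0, so corank 2. A Groebner basis of the Jacobian ideal J(f) in C{p,q} is {3*p^2/2 - 3*p*q + q^4 + q^3/2 + 3*q^2/2, p^3 - 3*p^2 + 6*p*q - 2*q^3 - 3*q^2, p^2*q - 3*p^2/2 + 3*p*q - 3*q^3/2 - 3*q^2/2, -p^2/2 + p*q^2 + p*q - 7*q^3/6 - q^2/2}; counting standard monomials gives mu = 7. Corank 2; j^3 = -(p - q)^3 is a perfect cube, so E-series; the 4-jet and mu = 7 give E_7.

Type E_{7}, Milnor number mu = 7.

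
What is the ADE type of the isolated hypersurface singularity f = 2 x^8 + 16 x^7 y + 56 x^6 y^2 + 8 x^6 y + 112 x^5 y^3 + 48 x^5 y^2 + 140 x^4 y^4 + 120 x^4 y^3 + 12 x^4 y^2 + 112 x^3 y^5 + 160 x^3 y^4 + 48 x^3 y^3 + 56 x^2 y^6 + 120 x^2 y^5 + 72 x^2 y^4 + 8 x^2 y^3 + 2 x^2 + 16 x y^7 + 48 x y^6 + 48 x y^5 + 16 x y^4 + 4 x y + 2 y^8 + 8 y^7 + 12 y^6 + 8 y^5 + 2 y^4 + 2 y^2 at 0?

A_{3}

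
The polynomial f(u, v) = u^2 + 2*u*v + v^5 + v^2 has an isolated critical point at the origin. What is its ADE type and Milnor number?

The Hessian of f at 0 has rank 1. Corank 1: A-series; mu = 4 gives A_4.

Type A_{4}, Milnor number mu = 4.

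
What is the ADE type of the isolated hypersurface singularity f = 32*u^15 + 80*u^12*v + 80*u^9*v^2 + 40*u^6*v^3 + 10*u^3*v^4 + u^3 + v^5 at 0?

E_8

The Hessian of f at 0 is [[0, 0], [0, 0]] with rank 0, so corank 2. A Groebner basis of the Jacobian ideal J(f) in C{u,v} is {v^4, u^2}; counting standard monomials gives mu = 8. Corank 2; j^3 = u^3 is a perfect cube, so E-series; the 5-jet and mu = 8 give E_8.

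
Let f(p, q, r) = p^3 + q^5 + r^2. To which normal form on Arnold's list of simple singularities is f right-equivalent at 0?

E_{8}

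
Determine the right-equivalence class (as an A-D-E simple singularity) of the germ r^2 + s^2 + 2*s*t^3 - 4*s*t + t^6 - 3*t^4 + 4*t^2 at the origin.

The Hessian of f at 0 has rank 2. Corank 1: A-series; mu = 3 gives A_3.

A_{3}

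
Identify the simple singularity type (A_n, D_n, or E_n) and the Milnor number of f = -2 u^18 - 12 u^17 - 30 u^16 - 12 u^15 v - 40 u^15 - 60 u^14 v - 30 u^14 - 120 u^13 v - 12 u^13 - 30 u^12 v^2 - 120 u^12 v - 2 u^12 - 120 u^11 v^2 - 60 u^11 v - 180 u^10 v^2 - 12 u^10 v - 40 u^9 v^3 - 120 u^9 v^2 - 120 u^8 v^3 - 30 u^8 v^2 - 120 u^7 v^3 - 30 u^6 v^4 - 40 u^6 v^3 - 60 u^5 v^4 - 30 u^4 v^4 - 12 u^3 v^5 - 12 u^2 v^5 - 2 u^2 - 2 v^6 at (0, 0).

Type A5, Milnor number mu = 5.

The Hessian of f at 0 has rank 1. Corank 1: A-series; mu = 5 gives A_5.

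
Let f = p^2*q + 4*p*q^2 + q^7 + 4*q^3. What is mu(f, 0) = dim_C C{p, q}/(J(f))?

8

The Hessian of f at 0 has rank 0. Corank 2; j^3 = q*(p + 2*q)^2 has shape L^2 M (L != M), so D-series; mu = 8 gives D_8.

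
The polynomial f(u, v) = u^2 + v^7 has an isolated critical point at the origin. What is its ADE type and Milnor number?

The Hessian of f at 0 has rank 1. Corank 1: A-series; mu = 6 gives A_6.

Type A_{6}, Milnor number mu = 6.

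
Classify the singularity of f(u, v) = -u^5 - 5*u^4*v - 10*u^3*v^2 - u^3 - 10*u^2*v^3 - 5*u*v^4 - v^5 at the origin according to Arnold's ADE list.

E8

The Hessian of f at 0 is [[0, 0], [0, 0]] with rank 0, so corank 2. A Groebner basis of the Jacobian ideal J(f) in C{u,v} is {v^5, u*v^3 + v^4/4, u^2}; counting standard monomials gives mu = 8. Corank 2; j^3 = -u^3 is a perfect cube, so E-series; the 5-jet and mu = 8 give E_8.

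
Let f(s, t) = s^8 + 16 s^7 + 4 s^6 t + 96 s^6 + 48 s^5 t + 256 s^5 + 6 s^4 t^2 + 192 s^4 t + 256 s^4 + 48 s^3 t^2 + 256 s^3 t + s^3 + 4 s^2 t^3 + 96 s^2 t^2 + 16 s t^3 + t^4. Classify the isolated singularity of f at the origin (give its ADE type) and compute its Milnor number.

Type E6, Milnor number mu = 6.

The Hessian of f at 0 has rank 0. Corank 2; j^3 = s^3 is a perfect cube, so E-series; the 4-jet and mu = 6 give E_6.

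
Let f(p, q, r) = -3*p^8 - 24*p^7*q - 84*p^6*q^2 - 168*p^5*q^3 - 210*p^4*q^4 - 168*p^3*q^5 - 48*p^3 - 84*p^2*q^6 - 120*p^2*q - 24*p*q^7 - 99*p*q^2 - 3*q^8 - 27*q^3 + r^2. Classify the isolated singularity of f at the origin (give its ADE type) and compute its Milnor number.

Type D_{9}, Milnor number mu = 9.

The Hessian of f at 0 is [[0, 0, 0], [0, 0, 0], [0, 0, 2]] with rank 1, so corank 2. A Groebner basis of the Jacobian ideal J(f) in C{p,q,r} is {-8192*p*q + q^7 - 6144*q^2, p*q^2 + 3*q^3/4, p^2 + 7*p*q/4 + 3*q^2/4, r}; counting standard monomials gives mu = 9. Corank 2; j^3 = -3*(p + q)*(4*p + 3*q)^2 has shape L^2 M (L != M), so D-series; mu = 9 gives D_9.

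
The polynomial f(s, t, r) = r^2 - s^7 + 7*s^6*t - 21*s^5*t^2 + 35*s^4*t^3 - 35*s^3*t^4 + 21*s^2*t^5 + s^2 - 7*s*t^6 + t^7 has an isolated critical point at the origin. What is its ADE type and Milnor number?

Type A_6, Milnor number mu = 6.

The Hessian of f at 0 is [[2, 0, 0], [0, 0, 0], [0, 0, 2]] with rank 2, so corank 1. A Groebner basis of the Jacobian ideal J(f) in C{s,t,r} is {t^6, s, r}; counting standard monomials gives mu = 6. Corank 1: A-series; mu = 6 gives A_6.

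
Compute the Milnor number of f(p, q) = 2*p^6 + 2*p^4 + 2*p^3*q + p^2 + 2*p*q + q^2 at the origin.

5

The Hessian of f at 0 has rank 1. Corank 1: A-series; mu = 5 gives A_5.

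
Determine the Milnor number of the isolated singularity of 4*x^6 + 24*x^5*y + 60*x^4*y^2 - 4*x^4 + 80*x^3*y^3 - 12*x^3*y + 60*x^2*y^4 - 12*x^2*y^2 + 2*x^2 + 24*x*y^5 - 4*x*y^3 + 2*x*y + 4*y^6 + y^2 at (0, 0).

The Hessian of f at 0 is [[4, 2], [2, 2]] with rank 2, so corank 0. A Groebner basis of the Jacobian ideal J(f) in C{x,y} is {x, y}; counting standard monomials gives mu = 1. Corank 0: nondegenerate Morse point, so A_1.

1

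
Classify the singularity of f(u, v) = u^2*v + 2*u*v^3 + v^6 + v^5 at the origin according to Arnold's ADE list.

The Hessian of f at 0 has rank 0. Corank 2; j^3 = u^2*v has shape L^2 M (L != M), so D-series; mu = 7 gives D_7.

D_{7}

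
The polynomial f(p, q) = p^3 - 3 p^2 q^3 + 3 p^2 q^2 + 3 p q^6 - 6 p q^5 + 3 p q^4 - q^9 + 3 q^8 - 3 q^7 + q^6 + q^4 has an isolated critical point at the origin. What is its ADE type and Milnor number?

The Hessian of f at 0 is [[0, 0], [0, 0]] with rank 0, so corank 2. A Groebner basis of the Jacobian ideal J(f) in C{p,q} is {p^3, p^2*q, p^2/2 + p*q^2, q^3}; counting standard monomials gives mu = 6. Corank 2; j^3 = p^3 is a perfect cube, so E-series; the 4-jet and mu = 6 give E_6.

Type E_{6}, Milnor number mu = 6.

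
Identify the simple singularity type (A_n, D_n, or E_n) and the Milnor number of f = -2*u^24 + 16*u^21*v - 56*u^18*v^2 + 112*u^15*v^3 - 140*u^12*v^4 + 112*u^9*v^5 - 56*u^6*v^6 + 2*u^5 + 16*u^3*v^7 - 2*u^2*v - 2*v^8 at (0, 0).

Type D9, Milnor number mu = 9.

The Hessian of f at 0 has rank 0. Corank 2; j^3 = -2*u^2*v has shape L^2 M (L != M), so D-series; mu = 9 gives D_9.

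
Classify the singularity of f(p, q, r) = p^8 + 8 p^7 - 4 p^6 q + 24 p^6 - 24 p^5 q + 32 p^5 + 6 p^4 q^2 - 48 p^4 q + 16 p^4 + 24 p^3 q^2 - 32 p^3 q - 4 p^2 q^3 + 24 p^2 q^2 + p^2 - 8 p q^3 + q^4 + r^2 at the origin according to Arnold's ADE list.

The Hessian of f at 0 is [[2, 0, 0], [0, 0, 0], [0, 0, 2]] with rank 2, so corank 1. A Groebner basis of the Jacobian ideal J(f) in C{p,q,r} is {q^3, p, r}; counting standard monomials gives mu = 3. Corank 1: A-series; mu = 3 gives A_3.

A_3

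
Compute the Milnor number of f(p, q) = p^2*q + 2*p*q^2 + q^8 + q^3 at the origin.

9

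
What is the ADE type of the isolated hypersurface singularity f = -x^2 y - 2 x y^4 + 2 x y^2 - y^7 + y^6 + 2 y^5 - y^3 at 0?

D_7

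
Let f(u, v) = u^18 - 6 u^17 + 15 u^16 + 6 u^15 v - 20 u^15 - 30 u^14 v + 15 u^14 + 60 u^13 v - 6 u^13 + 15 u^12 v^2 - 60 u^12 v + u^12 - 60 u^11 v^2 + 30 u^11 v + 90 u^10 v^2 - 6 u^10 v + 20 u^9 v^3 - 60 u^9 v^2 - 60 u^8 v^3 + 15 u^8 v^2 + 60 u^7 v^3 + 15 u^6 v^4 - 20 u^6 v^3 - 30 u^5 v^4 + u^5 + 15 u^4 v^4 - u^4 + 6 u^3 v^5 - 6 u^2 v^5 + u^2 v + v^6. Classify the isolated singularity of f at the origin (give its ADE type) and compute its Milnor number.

The Hessian of f at 0 has rank 0. Corank 2; j^3 = u^2*v has shape L^2 M (L != M), so D-series; mu = 7 gives D_7.

Type D_7, Milnor number mu = 7.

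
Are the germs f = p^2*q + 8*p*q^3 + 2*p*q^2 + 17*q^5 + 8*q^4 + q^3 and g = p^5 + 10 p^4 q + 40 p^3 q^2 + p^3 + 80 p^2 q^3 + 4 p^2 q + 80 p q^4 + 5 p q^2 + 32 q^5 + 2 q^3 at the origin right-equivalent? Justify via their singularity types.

Yes.

The Hessian of f at 0 has rank 0. Corank 2; j^3 = q*(p + q)^2 has shape L^2 M (L != M), so D-series; mu = 6 gives D_6. The Hessian of g at 0 has rank 0. Corank 2; j^3 = (p + q)^2*(p + 2*q) has shape L^2 M (L != M), so D-series; mu = 6 gives D_6. Both have type D_6, hence right-equivalent.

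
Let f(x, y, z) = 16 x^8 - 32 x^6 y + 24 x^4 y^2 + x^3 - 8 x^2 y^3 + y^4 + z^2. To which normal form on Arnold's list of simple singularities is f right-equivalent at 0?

E_{6}

The Hessian of f at 0 has rank 1. Corank 2; j^3 = x^3 is a perfect cube, so E-series; the 4-jet and mu = 6 give E_6.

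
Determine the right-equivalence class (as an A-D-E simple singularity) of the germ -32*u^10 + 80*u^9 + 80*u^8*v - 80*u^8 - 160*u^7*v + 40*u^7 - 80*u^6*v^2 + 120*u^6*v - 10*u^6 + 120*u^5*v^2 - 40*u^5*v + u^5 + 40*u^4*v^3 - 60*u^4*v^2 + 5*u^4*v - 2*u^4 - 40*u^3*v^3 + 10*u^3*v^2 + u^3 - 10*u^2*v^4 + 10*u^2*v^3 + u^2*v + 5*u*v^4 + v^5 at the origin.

D_6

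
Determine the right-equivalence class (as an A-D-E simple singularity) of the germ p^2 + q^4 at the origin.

The Hessian of f at 0 has rank 1. Corank 1: A-series; mu = 3 gives A_3.

A_3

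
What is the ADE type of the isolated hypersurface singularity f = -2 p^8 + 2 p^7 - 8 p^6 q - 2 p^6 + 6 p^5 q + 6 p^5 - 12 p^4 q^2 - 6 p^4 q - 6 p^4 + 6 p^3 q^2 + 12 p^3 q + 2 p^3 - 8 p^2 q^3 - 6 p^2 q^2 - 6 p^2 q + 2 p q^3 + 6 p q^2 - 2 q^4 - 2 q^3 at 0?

E7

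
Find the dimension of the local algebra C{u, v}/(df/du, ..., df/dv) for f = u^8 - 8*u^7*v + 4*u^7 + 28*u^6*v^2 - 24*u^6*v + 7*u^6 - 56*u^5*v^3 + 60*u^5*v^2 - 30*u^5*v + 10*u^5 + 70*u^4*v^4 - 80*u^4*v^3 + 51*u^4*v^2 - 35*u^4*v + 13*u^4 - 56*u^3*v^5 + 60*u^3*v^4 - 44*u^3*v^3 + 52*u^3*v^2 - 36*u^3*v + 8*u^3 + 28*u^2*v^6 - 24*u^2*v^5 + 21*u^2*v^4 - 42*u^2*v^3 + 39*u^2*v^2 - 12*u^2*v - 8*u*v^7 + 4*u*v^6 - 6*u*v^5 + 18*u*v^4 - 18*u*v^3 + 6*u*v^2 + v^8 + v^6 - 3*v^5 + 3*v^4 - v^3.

6

The Hessian of f at 0 has rank 0. Corank 2; j^3 = (2*u - v)^3 is a perfect cube, so E-series; the 4-jet and mu = 6 give E_6.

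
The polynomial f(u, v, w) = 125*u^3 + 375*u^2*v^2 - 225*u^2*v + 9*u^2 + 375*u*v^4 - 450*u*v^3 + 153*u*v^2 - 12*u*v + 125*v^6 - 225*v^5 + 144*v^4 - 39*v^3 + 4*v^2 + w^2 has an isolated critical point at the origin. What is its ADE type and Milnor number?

The Hessian of f at 0 has rank 2. Corank 1: A-series; mu = 2 gives A_2.

Type A_2, Milnor number mu = 2.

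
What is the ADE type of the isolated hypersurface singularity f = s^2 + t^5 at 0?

A_{4}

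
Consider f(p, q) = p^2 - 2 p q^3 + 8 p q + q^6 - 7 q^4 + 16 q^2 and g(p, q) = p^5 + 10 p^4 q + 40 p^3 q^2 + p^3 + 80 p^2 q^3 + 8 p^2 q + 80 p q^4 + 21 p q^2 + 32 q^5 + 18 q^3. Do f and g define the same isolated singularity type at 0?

No.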